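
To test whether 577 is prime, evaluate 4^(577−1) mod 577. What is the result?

4^1 ≡ 4 (mod 577)
4^2 ≡ 4^2 = 16 ≡ 16 (mod 577)
4^4 ≡ 16^2 = 256 ≡ 256 (mod 577)
4^8 ≡ 256^2 = 65536 ≡ 335 (mod 577)
4^16 ≡ 335^2 = 112225 ≡ 287 (mod 577)
4^32 ≡ 287^2 = 82369 ≡ 435 (mod 577)
4^64 ≡ 435^2 = 189225 ≡ 546 (mod 577)
4^128 ≡ 546^2 = 298116 ≡ 384 (mod 577)
4^256 ≡ 384^2 = 147456 ≡ 321 (mod 577)
4^512 ≡ 321^2 = 103041 ≡ 335 (mod 577)
576 = 512 + 64 in binary powers of 2.
So 4^576 ≡ 335 · 546 ≡ 1 (mod 577).
Since the result is 1, base 4 gives no evidence that 577 is composite.

1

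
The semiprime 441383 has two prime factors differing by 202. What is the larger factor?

Since p = q + 202, we have 441383 = q(q + 202), so q² + 202q − 441383 = 0.
Discriminant: 202² + 4·441383 = 40804 + 1765532 = 1806336; √1806336 = 1344.
q = (−202 + 1344)/2 = 571, and p = q + 202 = 773.
Check: 571 · 773 = 441383.

773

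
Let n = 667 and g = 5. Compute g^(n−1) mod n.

5^1 ≡ 5 (mod 667)
5^2 ≡ 5^2 = 25 ≡ 25 (mod 667)
5^4 ≡ 25^2 = 625 ≡ 625 (mod 667)
5^8 ≡ 625^2 = 390625 ≡ 430 (mod 667)
5^16 ≡ 430^2 = 184900 ≡ 141 (mod 667)
5^32 ≡ 141^2 = 19881 ≡ 538 (mod 667)
5^64 ≡ 538^2 = 289444 ≡ 633 (mod 667)
5^128 ≡ 633^2 = 400689 ≡ 489 (mod 667)
5^256 ≡ 489^2 = 239121 ≡ 335 (mod 667)
5^512 ≡ 335^2 = 112225 ≡ 169 (mod 667)
666 = 512 + 128 + 16 + 8 + 2 in binary powers of 2.
So 5^666 ≡ 169 · 489 · 141 · 430 · 25 ≡ 169 (mod 667).
Since 169 ≠ 1, base 5 is a Fermat witness: 667 is composite.

169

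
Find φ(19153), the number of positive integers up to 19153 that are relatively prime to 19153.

Factor: 19153 = 107 · 179.
φ(19153) = (107−1) · (179−1) = 106 · 178 = 18868.

18868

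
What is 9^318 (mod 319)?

9^1 ≡ 9 (mod 319)
9^2 ≡ 9^2 = 81 ≡ 81 (mod 319)
9^4 ≡ 81^2 = 6561 ≡ 181 (mod 319)
9^8 ≡ 181^2 = 32761 ≡ 223 (mod 319)
9^16 ≡ 223^2 = 49729 ≡ 284 (mod 319)
9^32 ≡ 284^2 = 80656 ≡ 268 (mod 319)
9^64 ≡ 268^2 = 71824 ≡ 49 (mod 319)
9^128 ≡ 49^2 = 2401 ≡ 168 (mod 319)
9^256 ≡ 168^2 = 28224 ≡ 152 (mod 319)
318 = 256 + 32 + 16 + 8 + 4 + 2 in binary powers of 2.
So 9^318 ≡ 152 · 268 · 284 · 223 · 181 · 81 ≡ 25 (mod 319).
Since 25 ≠ 1, base 9 is a Fermat witness: 319 is composite.

25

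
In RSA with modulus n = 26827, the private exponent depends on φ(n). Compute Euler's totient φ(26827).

26496

Factor: 26827 = 139 · 193.
φ(26827) = (139−1) · (193−1) = 138 · 192 = 26496.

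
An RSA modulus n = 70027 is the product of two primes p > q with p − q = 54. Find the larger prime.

293

Since p = q + 54, we have 70027 = q(q + 54), so q² + 54q − 70027 = 0.
Discriminant: 54² + 4·70027 = 2916 + 280108 = 283024; √283024 = 532.
q = (−54 + 532)/2 = 239, and p = q + 54 = 293.
Check: 239 · 293 = 70027.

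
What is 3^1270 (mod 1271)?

3^1 ≡ 3 (mod 1271)
3^2 ≡ 3^2 = 9 ≡ 9 (mod 1271)
3^4 ≡ 9^2 = 81 ≡ 81 (mod 1271)
3^8 ≡ 81^2 = 6561 ≡ 206 (mod 1271)
3^16 ≡ 206^2 = 42436 ≡ 493 (mod 1271)
3^32 ≡ 493^2 = 243049 ≡ 288 (mod 1271)
3^64 ≡ 288^2 = 82944 ≡ 329 (mod 1271)
3^128 ≡ 329^2 = 108241 ≡ 206 (mod 1271)
3^256 ≡ 206^2 = 42436 ≡ 493 (mod 1271)
3^512 ≡ 493^2 = 243049 ≡ 288 (mod 1271)
3^1024 ≡ 288^2 = 82944 ≡ 329 (mod 1271)
1270 = 1024 + 128 + 64 + 32 + 16 + 4 + 2 in binary powers of 2.
So 3^1270 ≡ 329 · 206 · 329 · 288 · 493 · 81 · 9 ≡ 893 (mod 1271).
Since 893 ≠ 1, base 3 is a Fermat witness: 1271 is composite.

893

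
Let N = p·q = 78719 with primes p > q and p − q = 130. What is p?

353

Since p = q + 130, we have 78719 = q(q + 130), so q² + 130q − 78719 = 0.
Discriminant: 130² + 4·78719 = 16900 + 314876 = 331776; √331776 = 576.
q = (−130 + 576)/2 = 223, and p = q + 130 = 353.
Check: 223 · 353 = 78719.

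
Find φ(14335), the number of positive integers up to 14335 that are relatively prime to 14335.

11040

Factor: 14335 = 5 · 47 · 61.
φ(14335) = (5−1) · (47−1) · (61−1) = 4 · 46 · 60 = 11040.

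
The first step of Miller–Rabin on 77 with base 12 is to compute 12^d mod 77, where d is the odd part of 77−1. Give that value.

12

77 − 1 = 76 = 2^2 · 19, so d = 19.
12^1 ≡ 12 (mod 77)
12^2 ≡ 12^2 = 144 ≡ 67 (mod 77)
12^4 ≡ 67^2 = 4489 ≡ 23 (mod 77)
12^8 ≡ 23^2 = 529 ≡ 67 (mod 77)
12^16 ≡ 67^2 = 4489 ≡ 23 (mod 77)
19 = 16 + 2 + 1 in binary powers of 2.
So 12^19 ≡ 23 · 67 · 12 ≡ 12 (mod 77).
Squaring chain: 12 → 67; never reaches −1, so base 12 is a Miller–Rabin witness that 77 is composite.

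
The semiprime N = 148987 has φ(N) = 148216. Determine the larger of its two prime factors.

389

φ(n) = (p−1)(q−1) = n − (p+q) + 1, so p + q = 148987 − 148216 + 1 = 772.
p and q are the roots of t² − 772t + 148987 = 0.
Discriminant: 772² − 4·148987 = 595984 − 595948 = 36; √36 = 6.
q = (772 − 6)/2 = 383, p = (772 + 6)/2 = 389.
Check: 383 · 389 = 148987.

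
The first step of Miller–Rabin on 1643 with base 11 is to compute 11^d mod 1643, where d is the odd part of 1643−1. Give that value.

1643 − 1 = 1642 = 2^1 · 821, so d = 821.
11^1 ≡ 11 (mod 1643)
11^2 ≡ 11^2 = 121 ≡ 121 (mod 1643)
11^4 ≡ 121^2 = 14641 ≡ 1497 (mod 1643)
11^8 ≡ 1497^2 = 2241009 ≡ 1600 (mod 1643)
11^16 ≡ 1600^2 = 2560000 ≡ 206 (mod 1643)
11^32 ≡ 206^2 = 42436 ≡ 1361 (mod 1643)
11^64 ≡ 1361^2 = 1852321 ≡ 660 (mod 1643)
11^128 ≡ 660^2 = 435600 ≡ 205 (mod 1643)
11^256 ≡ 205^2 = 42025 ≡ 950 (mod 1643)
11^512 ≡ 950^2 = 902500 ≡ 493 (mod 1643)
821 = 512 + 256 + 32 + 16 + 4 + 1 in binary powers of 2.
So 11^821 ≡ 493 · 950 · 1361 · 206 · 1497 · 11 ≡ 303 (mod 1643).
Squaring chain: 303; never reaches −1, so base 11 is a Miller–Rabin witness that 1643 is composite.

303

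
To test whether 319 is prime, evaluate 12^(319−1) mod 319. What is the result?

12^1 ≡ 12 (mod 319)
12^2 ≡ 12^2 = 144 ≡ 144 (mod 319)
12^4 ≡ 144^2 = 20736 ≡ 1 (mod 319)
12^8 ≡ 1^2 = 1 ≡ 1 (mod 319)
12^16 ≡ 1^2 = 1 ≡ 1 (mod 319)
12^32 ≡ 1^2 = 1 ≡ 1 (mod 319)
12^64 ≡ 1^2 = 1 ≡ 1 (mod 319)
12^128 ≡ 1^2 = 1 ≡ 1 (mod 319)
12^256 ≡ 1^2 = 1 ≡ 1 (mod 319)
318 = 256 + 32 + 16 + 8 + 4 + 2 in binary powers of 2.
So 12^318 ≡ 1 · 1 · 1 · 1 · 1 · 144 ≡ 144 (mod 319).
Since 144 ≠ 1, base 12 is a Fermat witness: 319 is composite.

144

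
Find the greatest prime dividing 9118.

97

9118 = 2 · 4559
4559 = 47 · 97
97 is prime.
So 9118 = 2 · 47 · 97; the largest prime factor is 97.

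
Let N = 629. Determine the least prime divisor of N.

17

629 is odd.
Digit sum 17, not divisible by 3.
Ends in 9: not divisible by 5.
7: 629 = 7·89 + 6
11: 629 = 11·57 + 2
13: 629 = 13·48 + 5
17: 629 = 17·37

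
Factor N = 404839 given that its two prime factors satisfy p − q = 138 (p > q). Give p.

Since p = q + 138, we have 404839 = q(q + 138), so q² + 138q − 404839 = 0.
Discriminant: 138² + 4·404839 = 19044 + 1619356 = 1638400; √1638400 = 1280.
q = (−138 + 1280)/2 = 571, and p = q + 138 = 709.
Check: 571 · 709 = 404839.

709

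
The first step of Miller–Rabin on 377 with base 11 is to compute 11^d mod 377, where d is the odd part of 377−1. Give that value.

305

377 − 1 = 376 = 2^3 · 47, so d = 47.
11^1 ≡ 11 (mod 377)
11^2 ≡ 11^2 = 121 ≡ 121 (mod 377)
11^4 ≡ 121^2 = 14641 ≡ 315 (mod 377)
11^8 ≡ 315^2 = 99225 ≡ 74 (mod 377)
11^16 ≡ 74^2 = 5476 ≡ 198 (mod 377)
11^32 ≡ 198^2 = 39204 ≡ 373 (mod 377)
47 = 32 + 8 + 4 + 2 + 1 in binary powers of 2.
So 11^47 ≡ 373 · 74 · 315 · 121 · 11 ≡ 305 (mod 377).
Squaring chain: 305 → 283 → 165; never reaches −1, so base 11 is a Miller–Rabin witness that 377 is composite.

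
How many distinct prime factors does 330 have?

330 = 2 · 165
165 = 3 · 55
55 = 5 · 11
330 = 2 · 3 · 5 · 11, which has 4 distinct prime factors.

4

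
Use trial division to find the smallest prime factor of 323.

323 is odd.
Digit sum 8, not divisible by 3.
Ends in 3: not divisible by 5.
7: 323 = 7·46 + 1
11: 323 = 11·29 + 4
13: 323 = 13·24 + 11
17: 323 = 17·19

17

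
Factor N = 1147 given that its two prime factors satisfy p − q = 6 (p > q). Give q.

31

Since p = q + 6, we have 1147 = q(q + 6), so q² + 6q − 1147 = 0.
Discriminant: 6² + 4·1147 = 36 + 4588 = 4624; √4624 = 68.
q = (−6 + 68)/2 = 31, and p = q + 6 = 37.
Check: 31 · 37 = 1147.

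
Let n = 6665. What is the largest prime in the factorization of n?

6665 = 5 · 1333
1333 = 31 · 43
43 is prime.
So 6665 = 5 · 31 · 43; the largest prime factor is 43.

43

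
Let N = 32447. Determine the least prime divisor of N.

32447 is odd.
Digit sum 20, not divisible by 3.
Ends in 7: not divisible by 5.
7: 32447 = 7·4635 + 2
11: 32447 = 11·2949 + 8
13: 32447 = 13·2495 + 12
17: 32447 = 17·1908 + 11
19: 32447 = 19·1707 + 14
23: 32447 = 23·1410 + 17
29: 32447 = 29·1118 + 25
31: 32447 = 31·1046 + 21
37: 32447 = 37·876 + 35
41: 32447 = 41·791 + 16
43: 32447 = 43·754 + 25
47: 32447 = 47·690 + 17
53: 32447 = 53·612 + 11
59: 32447 = 59·549 + 56
61: 32447 = 61·531 + 56
67: 32447 = 67·484 + 19
71: 32447 = 71·457

71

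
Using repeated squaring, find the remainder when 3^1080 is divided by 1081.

3^1 ≡ 3 (mod 1081)
3^2 ≡ 3^2 = 9 ≡ 9 (mod 1081)
3^4 ≡ 9^2 = 81 ≡ 81 (mod 1081)
3^8 ≡ 81^2 = 6561 ≡ 75 (mod 1081)
3^16 ≡ 75^2 = 5625 ≡ 220 (mod 1081)
3^32 ≡ 220^2 = 48400 ≡ 836 (mod 1081)
3^64 ≡ 836^2 = 698896 ≡ 570 (mod 1081)
3^128 ≡ 570^2 = 324900 ≡ 600 (mod 1081)
3^256 ≡ 600^2 = 360000 ≡ 27 (mod 1081)
3^512 ≡ 27^2 = 729 ≡ 729 (mod 1081)
3^1024 ≡ 729^2 = 531441 ≡ 670 (mod 1081)
1080 = 1024 + 32 + 16 + 8 in binary powers of 2.
So 3^1080 ≡ 670 · 836 · 220 · 75 ≡ 768 (mod 1081).
Since 768 ≠ 1, base 3 is a Fermat witness: 1081 is composite.

768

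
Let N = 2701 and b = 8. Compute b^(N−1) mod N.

1

8^1 ≡ 8 (mod 2701)
8^2 ≡ 8^2 = 64 ≡ 64 (mod 2701)
8^4 ≡ 64^2 = 4096 ≡ 1395 (mod 2701)
8^8 ≡ 1395^2 = 1946025 ≡ 1305 (mod 2701)
8^16 ≡ 1305^2 = 1703025 ≡ 1395 (mod 2701)
8^32 ≡ 1395^2 = 1946025 ≡ 1305 (mod 2701)
8^64 ≡ 1305^2 = 1703025 ≡ 1395 (mod 2701)
8^128 ≡ 1395^2 = 1946025 ≡ 1305 (mod 2701)
8^256 ≡ 1305^2 = 1703025 ≡ 1395 (mod 2701)
8^512 ≡ 1395^2 = 1946025 ≡ 1305 (mod 2701)
8^1024 ≡ 1305^2 = 1703025 ≡ 1395 (mod 2701)
8^2048 ≡ 1395^2 = 1946025 ≡ 1305 (mod 2701)
2700 = 2048 + 512 + 128 + 8 + 4 in binary powers of 2.
So 8^2700 ≡ 1305 · 1305 · 1305 · 1305 · 1395 ≡ 1 (mod 2701).
Since the result is 1, base 8 gives no evidence that 2701 is composite.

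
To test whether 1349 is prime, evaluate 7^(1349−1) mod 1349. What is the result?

292

7^1 ≡ 7 (mod 1349)
7^2 ≡ 7^2 = 49 ≡ 49 (mod 1349)
7^4 ≡ 49^2 = 2401 ≡ 1052 (mod 1349)
7^8 ≡ 1052^2 = 1106704 ≡ 524 (mod 1349)
7^16 ≡ 524^2 = 274576 ≡ 729 (mod 1349)
7^32 ≡ 729^2 = 531441 ≡ 1284 (mod 1349)
7^64 ≡ 1284^2 = 1648656 ≡ 178 (mod 1349)
7^128 ≡ 178^2 = 31684 ≡ 657 (mod 1349)
7^256 ≡ 657^2 = 431649 ≡ 1318 (mod 1349)
7^512 ≡ 1318^2 = 1737124 ≡ 961 (mod 1349)
7^1024 ≡ 961^2 = 923521 ≡ 805 (mod 1349)
1348 = 1024 + 256 + 64 + 4 in binary powers of 2.
So 7^1348 ≡ 805 · 1318 · 178 · 1052 ≡ 292 (mod 1349).
Since 292 ≠ 1, base 7 is a Fermat witness: 1349 is composite.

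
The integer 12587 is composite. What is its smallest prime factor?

41

12587 is odd.
Digit sum 23, not divisible by 3.
Ends in 7: not divisible by 5.
7: 12587 = 7·1798 + 1
11: 12587 = 11·1144 + 3
13: 12587 = 13·968 + 3
17: 12587 = 17·740 + 7
19: 12587 = 19·662 + 9
23: 12587 = 23·547 + 6
29: 12587 = 29·434 + 1
31: 12587 = 31·406 + 1
37: 12587 = 37·340 + 7
41: 12587 = 41·307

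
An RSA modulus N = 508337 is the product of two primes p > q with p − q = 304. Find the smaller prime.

Since p = q + 304, we have 508337 = q(q + 304), so q² + 304q − 508337 = 0.
Discriminant: 304² + 4·508337 = 92416 + 2033348 = 2125764; √2125764 = 1458.
q = (−304 + 1458)/2 = 577, and p = q + 304 = 881.
Check: 577 · 881 = 508337.

577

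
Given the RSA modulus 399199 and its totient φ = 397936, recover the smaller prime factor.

617

φ(n) = (p−1)(q−1) = n − (p+q) + 1, so p + q = 399199 − 397936 + 1 = 1264.
p and q are the roots of t² − 1264t + 399199 = 0.
Discriminant: 1264² − 4·399199 = 1597696 − 1596796 = 900; √900 = 30.
q = (1264 − 30)/2 = 617, p = (1264 + 30)/2 = 647.
Check: 617 · 647 = 399199.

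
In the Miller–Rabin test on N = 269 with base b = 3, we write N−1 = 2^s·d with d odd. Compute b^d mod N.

187

269 − 1 = 268 = 2^2 · 67, so d = 67.
3^1 ≡ 3 (mod 269)
3^2 ≡ 3^2 = 9 ≡ 9 (mod 269)
3^4 ≡ 9^2 = 81 ≡ 81 (mod 269)
3^8 ≡ 81^2 = 6561 ≡ 105 (mod 269)
3^16 ≡ 105^2 = 11025 ≡ 265 (mod 269)
3^32 ≡ 265^2 = 70225 ≡ 16 (mod 269)
3^64 ≡ 16^2 = 256 ≡ 256 (mod 269)
67 = 64 + 2 + 1 in binary powers of 2.
So 3^67 ≡ 256 · 9 · 3 ≡ 187 (mod 269).
Squaring chain: 187 → 268; reaches −1, so base 3 does not prove 269 composite.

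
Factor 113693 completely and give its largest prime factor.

113693 = 41 · 2773
2773 = 47 · 59
59 is prime.
So 113693 = 41 · 47 · 59; the largest prime factor is 59.

59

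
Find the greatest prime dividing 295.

295 = 5 · 59
59 is prime.
So 295 = 5 · 59; the largest prime factor is 59.

59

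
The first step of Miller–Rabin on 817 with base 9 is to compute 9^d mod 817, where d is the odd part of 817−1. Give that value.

809

817 − 1 = 816 = 2^4 · 51, so d = 51.
9^1 ≡ 9 (mod 817)
9^2 ≡ 9^2 = 81 ≡ 81 (mod 817)
9^4 ≡ 81^2 = 6561 ≡ 25 (mod 817)
9^8 ≡ 25^2 = 625 ≡ 625 (mod 817)
9^16 ≡ 625^2 = 390625 ≡ 99 (mod 817)
9^32 ≡ 99^2 = 9801 ≡ 814 (mod 817)
51 = 32 + 16 + 2 + 1 in binary powers of 2.
So 9^51 ≡ 814 · 99 · 81 · 9 ≡ 809 (mod 817).
Squaring chain: 809 → 64 → 11 → 121; never reaches −1, so base 9 is a Miller–Rabin witness that 817 is composite.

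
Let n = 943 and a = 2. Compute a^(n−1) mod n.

496

2^1 ≡ 2 (mod 943)
2^2 ≡ 2^2 = 4 ≡ 4 (mod 943)
2^4 ≡ 4^2 = 16 ≡ 16 (mod 943)
2^8 ≡ 16^2 = 256 ≡ 256 (mod 943)
2^16 ≡ 256^2 = 65536 ≡ 469 (mod 943)
2^32 ≡ 469^2 = 219961 ≡ 242 (mod 943)
2^64 ≡ 242^2 = 58564 ≡ 98 (mod 943)
2^128 ≡ 98^2 = 9604 ≡ 174 (mod 943)
2^256 ≡ 174^2 = 30276 ≡ 100 (mod 943)
2^512 ≡ 100^2 = 10000 ≡ 570 (mod 943)
942 = 512 + 256 + 128 + 32 + 8 + 4 + 2 in binary powers of 2.
So 2^942 ≡ 570 · 100 · 174 · 242 · 256 · 16 · 4 ≡ 496 (mod 943).
Since 496 ≠ 1, base 2 is a Fermat witness: 943 is composite.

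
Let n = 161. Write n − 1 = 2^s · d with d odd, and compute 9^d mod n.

123

161 − 1 = 160 = 2^5 · 5, so d = 5.
9^1 ≡ 9 (mod 161)
9^2 ≡ 9^2 = 81 ≡ 81 (mod 161)
9^4 ≡ 81^2 = 6561 ≡ 121 (mod 161)
5 = 4 + 1 in binary powers of 2.
So 9^5 ≡ 121 · 9 ≡ 123 (mod 161).
Squaring chain: 123 → 156 → 25 → 142 → 39; never reaches −1, so base 9 is a Miller–Rabin witness that 161 is composite.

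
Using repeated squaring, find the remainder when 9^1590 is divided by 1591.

9^1 ≡ 9 (mod 1591)
9^2 ≡ 9^2 = 81 ≡ 81 (mod 1591)
9^4 ≡ 81^2 = 6561 ≡ 197 (mod 1591)
9^8 ≡ 197^2 = 38809 ≡ 625 (mod 1591)
9^16 ≡ 625^2 = 390625 ≡ 830 (mod 1591)
9^32 ≡ 830^2 = 688900 ≡ 1588 (mod 1591)
9^64 ≡ 1588^2 = 2521744 ≡ 9 (mod 1591)
9^128 ≡ 9^2 = 81 ≡ 81 (mod 1591)
9^256 ≡ 81^2 = 6561 ≡ 197 (mod 1591)
9^512 ≡ 197^2 = 38809 ≡ 625 (mod 1591)
9^1024 ≡ 625^2 = 390625 ≡ 830 (mod 1591)
1590 = 1024 + 512 + 32 + 16 + 4 + 2 in binary powers of 2.
So 9^1590 ≡ 830 · 625 · 1588 · 830 · 197 · 81 ≡ 269 (mod 1591).
Since 269 ≠ 1, base 9 is a Fermat witness: 1591 is composite.

269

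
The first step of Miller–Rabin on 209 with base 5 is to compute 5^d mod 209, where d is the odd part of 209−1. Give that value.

169

209 − 1 = 208 = 2^4 · 13, so d = 13.
5^1 ≡ 5 (mod 209)
5^2 ≡ 5^2 = 25 ≡ 25 (mod 209)
5^4 ≡ 25^2 = 625 ≡ 207 (mod 209)
5^8 ≡ 207^2 = 42849 ≡ 4 (mod 209)
13 = 8 + 4 + 1 in binary powers of 2.
So 5^13 ≡ 4 · 207 · 5 ≡ 169 (mod 209).
Squaring chain: 169 → 137 → 168 → 9; never reaches −1, so base 5 is a Miller–Rabin witness that 209 is composite.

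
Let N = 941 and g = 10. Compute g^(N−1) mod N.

10^1 ≡ 10 (mod 941)
10^2 ≡ 10^2 = 100 ≡ 100 (mod 941)
10^4 ≡ 100^2 = 10000 ≡ 590 (mod 941)
10^8 ≡ 590^2 = 348100 ≡ 871 (mod 941)
10^16 ≡ 871^2 = 758641 ≡ 195 (mod 941)
10^32 ≡ 195^2 = 38025 ≡ 385 (mod 941)
10^64 ≡ 385^2 = 148225 ≡ 488 (mod 941)
10^128 ≡ 488^2 = 238144 ≡ 71 (mod 941)
10^256 ≡ 71^2 = 5041 ≡ 336 (mod 941)
10^512 ≡ 336^2 = 112896 ≡ 917 (mod 941)
940 = 512 + 256 + 128 + 32 + 8 + 4 in binary powers of 2.
So 10^940 ≡ 917 · 336 · 71 · 385 · 871 · 590 ≡ 1 (mod 941).
Since the result is 1, base 10 gives no evidence that 941 is composite.

1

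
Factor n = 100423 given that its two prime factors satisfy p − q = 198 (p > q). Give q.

Since p = q + 198, we have 100423 = q(q + 198), so q² + 198q − 100423 = 0.
Discriminant: 198² + 4·100423 = 39204 + 401692 = 440896; √440896 = 664.
q = (−198 + 664)/2 = 233, and p = q + 198 = 431.
Check: 233 · 431 = 100423.

233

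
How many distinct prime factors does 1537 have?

2

1537 = 29 · 53
1537 = 29 · 53, which has 2 distinct prime factors.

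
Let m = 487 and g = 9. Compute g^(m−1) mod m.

9^1 ≡ 9 (mod 487)
9^2 ≡ 9^2 = 81 ≡ 81 (mod 487)
9^4 ≡ 81^2 = 6561 ≡ 230 (mod 487)
9^8 ≡ 230^2 = 52900 ≡ 304 (mod 487)
9^16 ≡ 304^2 = 92416 ≡ 373 (mod 487)
9^32 ≡ 373^2 = 139129 ≡ 334 (mod 487)
9^64 ≡ 334^2 = 111556 ≡ 33 (mod 487)
9^128 ≡ 33^2 = 1089 ≡ 115 (mod 487)
9^256 ≡ 115^2 = 13225 ≡ 76 (mod 487)
486 = 256 + 128 + 64 + 32 + 4 + 2 in binary powers of 2.
So 9^486 ≡ 76 · 115 · 33 · 334 · 230 · 81 ≡ 1 (mod 487).
Since the result is 1, base 9 gives no evidence that 487 is composite.

1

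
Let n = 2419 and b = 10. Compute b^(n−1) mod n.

10^1 ≡ 10 (mod 2419)
10^2 ≡ 10^2 = 100 ≡ 100 (mod 2419)
10^4 ≡ 100^2 = 10000 ≡ 324 (mod 2419)
10^8 ≡ 324^2 = 104976 ≡ 959 (mod 2419)
10^16 ≡ 959^2 = 919681 ≡ 461 (mod 2419)
10^32 ≡ 461^2 = 212521 ≡ 2068 (mod 2419)
10^64 ≡ 2068^2 = 4276624 ≡ 2251 (mod 2419)
10^128 ≡ 2251^2 = 5067001 ≡ 1615 (mod 2419)
10^256 ≡ 1615^2 = 2608225 ≡ 543 (mod 2419)
10^512 ≡ 543^2 = 294849 ≡ 2150 (mod 2419)
10^1024 ≡ 2150^2 = 4622500 ≡ 2210 (mod 2419)
10^2048 ≡ 2210^2 = 4884100 ≡ 139 (mod 2419)
2418 = 2048 + 256 + 64 + 32 + 16 + 2 in binary powers of 2.
So 10^2418 ≡ 139 · 543 · 2251 · 2068 · 461 · 100 ≡ 1697 (mod 2419).
Since 1697 ≠ 1, base 10 is a Fermat witness: 2419 is composite.

1697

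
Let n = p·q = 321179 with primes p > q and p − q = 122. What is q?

509

Since p = q + 122, we have 321179 = q(q + 122), so q² + 122q − 321179 = 0.
Discriminant: 122² + 4·321179 = 14884 + 1284716 = 1299600; √1299600 = 1140.
q = (−122 + 1140)/2 = 509, and p = q + 122 = 631.
Check: 509 · 631 = 321179.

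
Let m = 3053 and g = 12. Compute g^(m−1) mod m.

522

12^1 ≡ 12 (mod 3053)
12^2 ≡ 12^2 = 144 ≡ 144 (mod 3053)
12^4 ≡ 144^2 = 20736 ≡ 2418 (mod 3053)
12^8 ≡ 2418^2 = 5846724 ≡ 229 (mod 3053)
12^16 ≡ 229^2 = 52441 ≡ 540 (mod 3053)
12^32 ≡ 540^2 = 291600 ≡ 1565 (mod 3053)
12^64 ≡ 1565^2 = 2449225 ≡ 719 (mod 3053)
12^128 ≡ 719^2 = 516961 ≡ 1004 (mod 3053)
12^256 ≡ 1004^2 = 1008016 ≡ 526 (mod 3053)
12^512 ≡ 526^2 = 276676 ≡ 1906 (mod 3053)
12^1024 ≡ 1906^2 = 3632836 ≡ 2819 (mod 3053)
12^2048 ≡ 2819^2 = 7946761 ≡ 2855 (mod 3053)
3052 = 2048 + 512 + 256 + 128 + 64 + 32 + 8 + 4 in binary powers of 2.
So 12^3052 ≡ 2855 · 1906 · 526 · 1004 · 719 · 1565 · 229 · 2418 ≡ 522 (mod 3053).
Since 522 ≠ 1, base 12 is a Fermat witness: 3053 is composite.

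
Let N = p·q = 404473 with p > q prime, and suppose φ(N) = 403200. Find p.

φ(n) = (p−1)(q−1) = n − (p+q) + 1, so p + q = 404473 − 403200 + 1 = 1274.
p and q are the roots of t² − 1274t + 404473 = 0.
Discriminant: 1274² − 4·404473 = 1623076 − 1617892 = 5184; √5184 = 72.
q = (1274 − 72)/2 = 601, p = (1274 + 72)/2 = 673.
Check: 601 · 673 = 404473.

673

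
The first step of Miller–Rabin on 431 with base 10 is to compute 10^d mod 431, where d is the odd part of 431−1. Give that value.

431 − 1 = 430 = 2^1 · 215, so d = 215.
10^1 ≡ 10 (mod 431)
10^2 ≡ 10^2 = 100 ≡ 100 (mod 431)
10^4 ≡ 100^2 = 10000 ≡ 87 (mod 431)
10^8 ≡ 87^2 = 7569 ≡ 242 (mod 431)
10^16 ≡ 242^2 = 58564 ≡ 379 (mod 431)
10^32 ≡ 379^2 = 143641 ≡ 118 (mod 431)
10^64 ≡ 118^2 = 13924 ≡ 132 (mod 431)
10^128 ≡ 132^2 = 17424 ≡ 184 (mod 431)
215 = 128 + 64 + 16 + 4 + 2 + 1 in binary powers of 2.
So 10^215 ≡ 184 · 132 · 379 · 87 · 100 · 10 ≡ 1 (mod 431).
Since 10^d ≡ 1 (mod 431), base 10 does not prove 431 composite.

1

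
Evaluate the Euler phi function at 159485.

126160

Factor: 159485 = 5 · 167 · 191.
φ(159485) = (5−1) · (167−1) · (191−1) = 4 · 166 · 190 = 126160.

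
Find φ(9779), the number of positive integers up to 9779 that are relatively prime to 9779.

Factor: 9779 = 7 · 11 · 127.
φ(9779) = (7−1) · (11−1) · (127−1) = 6 · 10 · 126 = 7560.

7560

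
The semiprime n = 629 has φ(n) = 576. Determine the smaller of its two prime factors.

φ(n) = (p−1)(q−1) = n − (p+q) + 1, so p + q = 629 − 576 + 1 = 54.
p and q are the roots of t² − 54t + 629 = 0.
Discriminant: 54² − 4·629 = 2916 − 2516 = 400; √400 = 20.
q = (54 − 20)/2 = 17, p = (54 + 20)/2 = 37.
Check: 17 · 37 = 629.

17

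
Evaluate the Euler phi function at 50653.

Factor: 50653 = 37^3.
φ(50653) = 37^2·(37−1) = 49284.

49284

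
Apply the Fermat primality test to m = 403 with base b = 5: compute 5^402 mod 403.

5^1 ≡ 5 (mod 403)
5^2 ≡ 5^2 = 25 ≡ 25 (mod 403)
5^4 ≡ 25^2 = 625 ≡ 222 (mod 403)
5^8 ≡ 222^2 = 49284 ≡ 118 (mod 403)
5^16 ≡ 118^2 = 13924 ≡ 222 (mod 403)
5^32 ≡ 222^2 = 49284 ≡ 118 (mod 403)
5^64 ≡ 118^2 = 13924 ≡ 222 (mod 403)
5^128 ≡ 222^2 = 49284 ≡ 118 (mod 403)
5^256 ≡ 118^2 = 13924 ≡ 222 (mod 403)
402 = 256 + 128 + 16 + 2 in binary powers of 2.
So 5^402 ≡ 222 · 118 · 222 · 25 ≡ 311 (mod 403).
Since 311 ≠ 1, base 5 is a Fermat witness: 403 is composite.

311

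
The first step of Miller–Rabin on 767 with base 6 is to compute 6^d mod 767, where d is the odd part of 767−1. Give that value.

544

767 − 1 = 766 = 2^1 · 383, so d = 383.
6^1 ≡ 6 (mod 767)
6^2 ≡ 6^2 = 36 ≡ 36 (mod 767)
6^4 ≡ 36^2 = 1296 ≡ 529 (mod 767)
6^8 ≡ 529^2 = 279841 ≡ 653 (mod 767)
6^16 ≡ 653^2 = 426409 ≡ 724 (mod 767)
6^32 ≡ 724^2 = 524176 ≡ 315 (mod 767)
6^64 ≡ 315^2 = 99225 ≡ 282 (mod 767)
6^128 ≡ 282^2 = 79524 ≡ 523 (mod 767)
6^256 ≡ 523^2 = 273529 ≡ 477 (mod 767)
383 = 256 + 64 + 32 + 16 + 8 + 4 + 2 + 1 in binary powers of 2.
So 6^383 ≡ 477 · 282 · 315 · 724 · 653 · 529 · 36 · 6 ≡ 544 (mod 767).
Squaring chain: 544; never reaches −1, so base 6 is a Miller–Rabin witness that 767 is composite.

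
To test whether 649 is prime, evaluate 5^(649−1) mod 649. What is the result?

4

5^1 ≡ 5 (mod 649)
5^2 ≡ 5^2 = 25 ≡ 25 (mod 649)
5^4 ≡ 25^2 = 625 ≡ 625 (mod 649)
5^8 ≡ 625^2 = 390625 ≡ 576 (mod 649)
5^16 ≡ 576^2 = 331776 ≡ 137 (mod 649)
5^32 ≡ 137^2 = 18769 ≡ 597 (mod 649)
5^64 ≡ 597^2 = 356409 ≡ 108 (mod 649)
5^128 ≡ 108^2 = 11664 ≡ 631 (mod 649)
5^256 ≡ 631^2 = 398161 ≡ 324 (mod 649)
5^512 ≡ 324^2 = 104976 ≡ 487 (mod 649)
648 = 512 + 128 + 8 in binary powers of 2.
So 5^648 ≡ 487 · 631 · 576 ≡ 4 (mod 649).
Since 4 ≠ 1, base 5 is a Fermat witness: 649 is composite.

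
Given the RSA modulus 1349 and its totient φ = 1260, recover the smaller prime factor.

19

φ(n) = (p−1)(q−1) = n − (p+q) + 1, so p + q = 1349 − 1260 + 1 = 90.
p and q are the roots of t² − 90t + 1349 = 0.
Discriminant: 90² − 4·1349 = 8100 − 5396 = 2704; √2704 = 52.
q = (90 − 52)/2 = 19, p = (90 + 52)/2 = 71.
Check: 19 · 71 = 1349.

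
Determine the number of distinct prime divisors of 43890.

43890 = 2 · 21945
21945 = 3 · 7315
7315 = 5 · 1463
1463 = 7 · 209
209 = 11 · 19
43890 = 2 · 3 · 5 · 7 · 11 · 19, which has 6 distinct prime factors.

6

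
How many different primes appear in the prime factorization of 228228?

6

228228 = 2^2 · 57057
57057 = 3 · 19019
19019 = 7 · 2717
2717 = 11 · 247
247 = 13 · 19
228228 = 2^2 · 3 · 7 · 11 · 13 · 19, which has 6 distinct prime factors.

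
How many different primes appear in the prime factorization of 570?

570 = 2 · 285
285 = 3 · 95
95 = 5 · 19
570 = 2 · 3 · 5 · 19, which has 4 distinct prime factors.

4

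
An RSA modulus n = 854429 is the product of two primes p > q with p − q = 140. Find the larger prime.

Since p = q + 140, we have 854429 = q(q + 140), so q² + 140q − 854429 = 0.
Discriminant: 140² + 4·854429 = 19600 + 3417716 = 3437316; √3437316 = 1854.
q = (−140 + 1854)/2 = 857, and p = q + 140 = 997.
Check: 857 · 997 = 854429.

997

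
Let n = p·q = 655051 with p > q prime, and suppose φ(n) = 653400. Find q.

φ(n) = (p−1)(q−1) = n − (p+q) + 1, so p + q = 655051 − 653400 + 1 = 1652.
p and q are the roots of t² − 1652t + 655051 = 0.
Discriminant: 1652² − 4·655051 = 2729104 − 2620204 = 108900; √108900 = 330.
q = (1652 − 330)/2 = 661, p = (1652 + 330)/2 = 991.
Check: 661 · 991 = 655051.

661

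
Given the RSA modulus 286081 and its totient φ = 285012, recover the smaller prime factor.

φ(n) = (p−1)(q−1) = n − (p+q) + 1, so p + q = 286081 − 285012 + 1 = 1070.
p and q are the roots of t² − 1070t + 286081 = 0.
Discriminant: 1070² − 4·286081 = 1144900 − 1144324 = 576; √576 = 24.
q = (1070 − 24)/2 = 523, p = (1070 + 24)/2 = 547.
Check: 523 · 547 = 286081.

523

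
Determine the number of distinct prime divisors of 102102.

6

102102 = 2 · 51051
51051 = 3 · 17017
17017 = 7 · 2431
2431 = 11 · 221
221 = 13 · 17
102102 = 2 · 3 · 7 · 11 · 13 · 17, which has 6 distinct prime factors.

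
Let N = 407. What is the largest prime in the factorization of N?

37

407 = 11 · 37
37 is prime.
So 407 = 11 · 37; the largest prime factor is 37.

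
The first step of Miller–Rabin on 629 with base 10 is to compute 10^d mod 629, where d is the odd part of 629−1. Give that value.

232

629 − 1 = 628 = 2^2 · 157, so d = 157.
10^1 ≡ 10 (mod 629)
10^2 ≡ 10^2 = 100 ≡ 100 (mod 629)
10^4 ≡ 100^2 = 10000 ≡ 565 (mod 629)
10^8 ≡ 565^2 = 319225 ≡ 322 (mod 629)
10^16 ≡ 322^2 = 103684 ≡ 528 (mod 629)
10^32 ≡ 528^2 = 278784 ≡ 137 (mod 629)
10^64 ≡ 137^2 = 18769 ≡ 528 (mod 629)
10^128 ≡ 528^2 = 278784 ≡ 137 (mod 629)
157 = 128 + 16 + 8 + 4 + 1 in binary powers of 2.
So 10^157 ≡ 137 · 528 · 322 · 565 · 10 ≡ 232 (mod 629).
Squaring chain: 232 → 359; never reaches −1, so base 10 is a Miller–Rabin witness that 629 is composite.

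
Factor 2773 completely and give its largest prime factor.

59

2773 = 47 · 59
59 is prime.
So 2773 = 47 · 59; the largest prime factor is 59.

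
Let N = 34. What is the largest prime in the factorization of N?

34 = 2 · 17
17 is prime.
So 34 = 2 · 17; the largest prime factor is 17.

17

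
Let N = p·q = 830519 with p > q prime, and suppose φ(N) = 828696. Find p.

φ(n) = (p−1)(q−1) = n − (p+q) + 1, so p + q = 830519 − 828696 + 1 = 1824.
p and q are the roots of t² − 1824t + 830519 = 0.
Discriminant: 1824² − 4·830519 = 3326976 − 3322076 = 4900; √4900 = 70.
q = (1824 − 70)/2 = 877, p = (1824 + 70)/2 = 947.
Check: 877 · 947 = 830519.

947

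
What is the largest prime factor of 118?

59

118 = 2 · 59
59 is prime.
So 118 = 2 · 59; the largest prime factor is 59.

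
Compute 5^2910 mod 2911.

5^1 ≡ 5 (mod 2911)
5^2 ≡ 5^2 = 25 ≡ 25 (mod 2911)
5^4 ≡ 25^2 = 625 ≡ 625 (mod 2911)
5^8 ≡ 625^2 = 390625 ≡ 551 (mod 2911)
5^16 ≡ 551^2 = 303601 ≡ 857 (mod 2911)
5^32 ≡ 857^2 = 734449 ≡ 877 (mod 2911)
5^64 ≡ 877^2 = 769129 ≡ 625 (mod 2911)
5^128 ≡ 625^2 = 390625 ≡ 551 (mod 2911)
5^256 ≡ 551^2 = 303601 ≡ 857 (mod 2911)
5^512 ≡ 857^2 = 734449 ≡ 877 (mod 2911)
5^1024 ≡ 877^2 = 769129 ≡ 625 (mod 2911)
5^2048 ≡ 625^2 = 390625 ≡ 551 (mod 2911)
2910 = 2048 + 512 + 256 + 64 + 16 + 8 + 4 + 2 in binary powers of 2.
So 5^2910 ≡ 551 · 877 · 857 · 625 · 857 · 551 · 625 · 25 ≡ 2131 (mod 2911).
Since 2131 ≠ 1, base 5 is a Fermat witness: 2911 is composite.

2131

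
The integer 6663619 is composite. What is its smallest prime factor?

6663619 is odd.
Digit sum 37, not divisible by 3.
Ends in 9: not divisible by 5.
7: 6663619 = 7·951945 + 4
11: 6663619 = 11·605783 + 6
13: 6663619 = 13·512586 + 1
17: 6663619 = 17·391977 + 10
19: 6663619 = 19·350716 + 15
23: 6663619 = 23·289722 + 13
29: 6663619 = 29·229779 + 28
31: 6663619 = 31·214955 + 14
37: 6663619 = 37·180097 + 30
41: 6663619 = 41·162527 + 12
43: 6663619 = 43·154967 + 38
47: 6663619 = 47·141779 + 6
53: 6663619 = 53·125728 + 35
59: 6663619 = 59·112942 + 41
61: 6663619 = 61·109239 + 40
67: 6663619 = 67·99457

67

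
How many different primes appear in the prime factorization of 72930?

6

72930 = 2 · 36465
36465 = 3 · 12155
12155 = 5 · 2431
2431 = 11 · 221
221 = 13 · 17
72930 = 2 · 3 · 5 · 11 · 13 · 17, which has 6 distinct prime factors.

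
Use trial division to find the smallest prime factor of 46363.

46363 is odd.
Digit sum 22, not divisible by 3.
Ends in 3: not divisible by 5.
7: 46363 = 7·6623 + 2
11: 46363 = 11·4214 + 9
13: 46363 = 13·3566 + 5
17: 46363 = 17·2727 + 4
19: 46363 = 19·2440 + 3
23: 46363 = 23·2015 + 18
29: 46363 = 29·1598 + 21
31: 46363 = 31·1495 + 18
37: 46363 = 37·1253 + 2
41: 46363 = 41·1130 + 33
43: 46363 = 43·1078 + 9
47: 46363 = 47·986 + 21
53: 46363 = 53·874 + 41
59: 46363 = 59·785 + 48
61: 46363 = 61·760 + 3
67: 46363 = 67·691 + 66
71: 46363 = 71·653

71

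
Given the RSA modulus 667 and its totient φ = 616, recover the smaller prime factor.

φ(n) = (p−1)(q−1) = n − (p+q) + 1, so p + q = 667 − 616 + 1 = 52.
p and q are the roots of t² − 52t + 667 = 0.
Discriminant: 52² − 4·667 = 2704 − 2668 = 36; √36 = 6.
q = (52 − 6)/2 = 23, p = (52 + 6)/2 = 29.
Check: 23 · 29 = 667.

23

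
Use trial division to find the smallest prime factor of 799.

17

799 is odd.
Digit sum 25, not divisible by 3.
Ends in 9: not divisible by 5.
7: 799 = 7·114 + 1
11: 799 = 11·72 + 7
13: 799 = 13·61 + 6
17: 799 = 17·47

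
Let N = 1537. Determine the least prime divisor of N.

29

1537 is odd.
Digit sum 16, not divisible by 3.
Ends in 7: not divisible by 5.
7: 1537 = 7·219 + 4
11: 1537 = 11·139 + 8
13: 1537 = 13·118 + 3
17: 1537 = 17·90 + 7
19: 1537 = 19·80 + 17
23: 1537 = 23·66 + 19
29: 1537 = 29·53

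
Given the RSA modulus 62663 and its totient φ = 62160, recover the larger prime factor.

281

φ(n) = (p−1)(q−1) = n − (p+q) + 1, so p + q = 62663 − 62160 + 1 = 504.
p and q are the roots of t² − 504t + 62663 = 0.
Discriminant: 504² − 4·62663 = 254016 − 250652 = 3364; √3364 = 58.
q = (504 − 58)/2 = 223, p = (504 + 58)/2 = 281.
Check: 223 · 281 = 62663.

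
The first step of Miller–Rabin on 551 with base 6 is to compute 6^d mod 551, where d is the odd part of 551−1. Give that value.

551 − 1 = 550 = 2^1 · 275, so d = 275.
6^1 ≡ 6 (mod 551)
6^2 ≡ 6^2 = 36 ≡ 36 (mod 551)
6^4 ≡ 36^2 = 1296 ≡ 194 (mod 551)
6^8 ≡ 194^2 = 37636 ≡ 168 (mod 551)
6^16 ≡ 168^2 = 28224 ≡ 123 (mod 551)
6^32 ≡ 123^2 = 15129 ≡ 252 (mod 551)
6^64 ≡ 252^2 = 63504 ≡ 139 (mod 551)
6^128 ≡ 139^2 = 19321 ≡ 36 (mod 551)
6^256 ≡ 36^2 = 1296 ≡ 194 (mod 551)
275 = 256 + 16 + 2 + 1 in binary powers of 2.
So 6^275 ≡ 194 · 123 · 36 · 6 ≡ 138 (mod 551).
Squaring chain: 138; never reaches −1, so base 6 is a Miller–Rabin witness that 551 is composite.

138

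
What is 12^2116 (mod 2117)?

12^1 ≡ 12 (mod 2117)
12^2 ≡ 12^2 = 144 ≡ 144 (mod 2117)
12^4 ≡ 144^2 = 20736 ≡ 1683 (mod 2117)
12^8 ≡ 1683^2 = 2832489 ≡ 2060 (mod 2117)
12^16 ≡ 2060^2 = 4243600 ≡ 1132 (mod 2117)
12^32 ≡ 1132^2 = 1281424 ≡ 639 (mod 2117)
12^64 ≡ 639^2 = 408321 ≡ 1857 (mod 2117)
12^128 ≡ 1857^2 = 3448449 ≡ 1973 (mod 2117)
12^256 ≡ 1973^2 = 3892729 ≡ 1683 (mod 2117)
12^512 ≡ 1683^2 = 2832489 ≡ 2060 (mod 2117)
12^1024 ≡ 2060^2 = 4243600 ≡ 1132 (mod 2117)
12^2048 ≡ 1132^2 = 1281424 ≡ 639 (mod 2117)
2116 = 2048 + 64 + 4 in binary powers of 2.
So 12^2116 ≡ 639 · 1857 · 1683 ≡ 1857 (mod 2117).
Since 1857 ≠ 1, base 12 is a Fermat witness: 2117 is composite.

1857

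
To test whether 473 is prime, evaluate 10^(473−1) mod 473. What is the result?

10^1 ≡ 10 (mod 473)
10^2 ≡ 10^2 = 100 ≡ 100 (mod 473)
10^4 ≡ 100^2 = 10000 ≡ 67 (mod 473)
10^8 ≡ 67^2 = 4489 ≡ 232 (mod 473)
10^16 ≡ 232^2 = 53824 ≡ 375 (mod 473)
10^32 ≡ 375^2 = 140625 ≡ 144 (mod 473)
10^64 ≡ 144^2 = 20736 ≡ 397 (mod 473)
10^128 ≡ 397^2 = 157609 ≡ 100 (mod 473)
10^256 ≡ 100^2 = 10000 ≡ 67 (mod 473)
472 = 256 + 128 + 64 + 16 + 8 in binary powers of 2.
So 10^472 ≡ 67 · 100 · 397 · 375 · 232 ≡ 23 (mod 473).
Since 23 ≠ 1, base 10 is a Fermat witness: 473 is composite.

23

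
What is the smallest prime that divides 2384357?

2384357 is odd.
Digit sum 32, not divisible by 3.
Ends in 7: not divisible by 5.
7: 2384357 = 7·340622 + 3
11: 2384357 = 11·216759 + 8
13: 2384357 = 13·183412 + 1
17: 2384357 = 17·140256 + 5
19: 2384357 = 19·125492 + 9
23: 2384357 = 23·103667 + 16
29: 2384357 = 29·82219 + 6
31: 2384357 = 31·76914 + 23
37: 2384357 = 37·64442 + 3
41: 2384357 = 41·58155 + 2
43: 2384357 = 43·55450 + 7
47: 2384357 = 47·50731

47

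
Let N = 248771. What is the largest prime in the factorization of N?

248771 = 47 · 5293
5293 = 67 · 79
79 is prime.
So 248771 = 47 · 67 · 79; the largest prime factor is 79.

79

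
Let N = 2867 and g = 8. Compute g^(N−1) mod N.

8^1 ≡ 8 (mod 2867)
8^2 ≡ 8^2 = 64 ≡ 64 (mod 2867)
8^4 ≡ 64^2 = 4096 ≡ 1229 (mod 2867)
8^8 ≡ 1229^2 = 1510441 ≡ 2399 (mod 2867)
8^16 ≡ 2399^2 = 5755201 ≡ 1132 (mod 2867)
8^32 ≡ 1132^2 = 1281424 ≡ 2742 (mod 2867)
8^64 ≡ 2742^2 = 7518564 ≡ 1290 (mod 2867)
8^128 ≡ 1290^2 = 1664100 ≡ 1240 (mod 2867)
8^256 ≡ 1240^2 = 1537600 ≡ 888 (mod 2867)
8^512 ≡ 888^2 = 788544 ≡ 119 (mod 2867)
8^1024 ≡ 119^2 = 14161 ≡ 2693 (mod 2867)
8^2048 ≡ 2693^2 = 7252249 ≡ 1606 (mod 2867)
2866 = 2048 + 512 + 256 + 32 + 16 + 2 in binary powers of 2.
So 8^2866 ≡ 1606 · 119 · 888 · 2742 · 1132 · 64 ≡ 332 (mod 2867).
Since 332 ≠ 1, base 8 is a Fermat witness: 2867 is composite.

332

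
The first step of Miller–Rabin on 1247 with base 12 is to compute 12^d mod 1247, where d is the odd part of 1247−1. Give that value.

1247 − 1 = 1246 = 2^1 · 623, so d = 623.
12^1 ≡ 12 (mod 1247)
12^2 ≡ 12^2 = 144 ≡ 144 (mod 1247)
12^4 ≡ 144^2 = 20736 ≡ 784 (mod 1247)
12^8 ≡ 784^2 = 614656 ≡ 1132 (mod 1247)
12^16 ≡ 1132^2 = 1281424 ≡ 755 (mod 1247)
12^32 ≡ 755^2 = 570025 ≡ 146 (mod 1247)
12^64 ≡ 146^2 = 21316 ≡ 117 (mod 1247)
12^128 ≡ 117^2 = 13689 ≡ 1219 (mod 1247)
12^256 ≡ 1219^2 = 1485961 ≡ 784 (mod 1247)
12^512 ≡ 784^2 = 614656 ≡ 1132 (mod 1247)
623 = 512 + 64 + 32 + 8 + 4 + 2 + 1 in binary powers of 2.
So 12^623 ≡ 1132 · 117 · 146 · 1132 · 784 · 144 · 12 ≡ 394 (mod 1247).
Squaring chain: 394; never reaches −1, so base 12 is a Miller–Rabin witness that 1247 is composite.

394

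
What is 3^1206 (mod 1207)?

3^1 ≡ 3 (mod 1207)
3^2 ≡ 3^2 = 9 ≡ 9 (mod 1207)
3^4 ≡ 9^2 = 81 ≡ 81 (mod 1207)
3^8 ≡ 81^2 = 6561 ≡ 526 (mod 1207)
3^16 ≡ 526^2 = 276676 ≡ 273 (mod 1207)
3^32 ≡ 273^2 = 74529 ≡ 902 (mod 1207)
3^64 ≡ 902^2 = 813604 ≡ 86 (mod 1207)
3^128 ≡ 86^2 = 7396 ≡ 154 (mod 1207)
3^256 ≡ 154^2 = 23716 ≡ 783 (mod 1207)
3^512 ≡ 783^2 = 613089 ≡ 1140 (mod 1207)
3^1024 ≡ 1140^2 = 1299600 ≡ 868 (mod 1207)
1206 = 1024 + 128 + 32 + 16 + 4 + 2 in binary powers of 2.
So 3^1206 ≡ 868 · 154 · 902 · 273 · 81 · 9 ≡ 202 (mod 1207).
Since 202 ≠ 1, base 3 is a Fermat witness: 1207 is composite.

202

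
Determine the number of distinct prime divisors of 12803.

3

12803 = 7 · 1829
1829 = 31 · 59
12803 = 7 · 31 · 59, which has 3 distinct prime factors.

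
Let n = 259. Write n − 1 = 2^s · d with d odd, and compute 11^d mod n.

259 − 1 = 258 = 2^1 · 129, so d = 129.
11^1 ≡ 11 (mod 259)
11^2 ≡ 11^2 = 121 ≡ 121 (mod 259)
11^4 ≡ 121^2 = 14641 ≡ 137 (mod 259)
11^8 ≡ 137^2 = 18769 ≡ 121 (mod 259)
11^16 ≡ 121^2 = 14641 ≡ 137 (mod 259)
11^32 ≡ 137^2 = 18769 ≡ 121 (mod 259)
11^64 ≡ 121^2 = 14641 ≡ 137 (mod 259)
11^128 ≡ 137^2 = 18769 ≡ 121 (mod 259)
129 = 128 + 1 in binary powers of 2.
So 11^129 ≡ 121 · 11 ≡ 36 (mod 259).
Squaring chain: 36; never reaches −1, so base 11 is a Miller–Rabin witness that 259 is composite.

36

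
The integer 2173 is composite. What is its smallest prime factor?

41

2173 is odd.
Digit sum 13, not divisible by 3.
Ends in 3: not divisible by 5.
7: 2173 = 7·310 + 3
11: 2173 = 11·197 + 6
13: 2173 = 13·167 + 2
17: 2173 = 17·127 + 14
19: 2173 = 19·114 + 7
23: 2173 = 23·94 + 11
29: 2173 = 29·74 + 27
31: 2173 = 31·70 + 3
37: 2173 = 37·58 + 27
41: 2173 = 41·53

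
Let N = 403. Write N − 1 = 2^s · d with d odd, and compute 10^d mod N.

64

403 − 1 = 402 = 2^1 · 201, so d = 201.
10^1 ≡ 10 (mod 403)
10^2 ≡ 10^2 = 100 ≡ 100 (mod 403)
10^4 ≡ 100^2 = 10000 ≡ 328 (mod 403)
10^8 ≡ 328^2 = 107584 ≡ 386 (mod 403)
10^16 ≡ 386^2 = 148996 ≡ 289 (mod 403)
10^32 ≡ 289^2 = 83521 ≡ 100 (mod 403)
10^64 ≡ 100^2 = 10000 ≡ 328 (mod 403)
10^128 ≡ 328^2 = 107584 ≡ 386 (mod 403)
201 = 128 + 64 + 8 + 1 in binary powers of 2.
So 10^201 ≡ 386 · 328 · 386 · 10 ≡ 64 (mod 403).
Squaring chain: 64; never reaches −1, so base 10 is a Miller–Rabin witness that 403 is composite.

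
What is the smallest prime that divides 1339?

1339 is odd.
Digit sum 16, not divisible by 3.
Ends in 9: not divisible by 5.
7: 1339 = 7·191 + 2
11: 1339 = 11·121 + 8
13: 1339 = 13·103

13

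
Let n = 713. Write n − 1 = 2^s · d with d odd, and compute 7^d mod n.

536

713 − 1 = 712 = 2^3 · 89, so d = 89.
7^1 ≡ 7 (mod 713)
7^2 ≡ 7^2 = 49 ≡ 49 (mod 713)
7^4 ≡ 49^2 = 2401 ≡ 262 (mod 713)
7^8 ≡ 262^2 = 68644 ≡ 196 (mod 713)
7^16 ≡ 196^2 = 38416 ≡ 627 (mod 713)
7^32 ≡ 627^2 = 393129 ≡ 266 (mod 713)
7^64 ≡ 266^2 = 70756 ≡ 169 (mod 713)
89 = 64 + 16 + 8 + 1 in binary powers of 2.
So 7^89 ≡ 169 · 627 · 196 · 7 ≡ 536 (mod 713).
Squaring chain: 536 → 670 → 423; never reaches −1, so base 7 is a Miller–Rabin witness that 713 is composite.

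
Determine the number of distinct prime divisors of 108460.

5

108460 = 2^2 · 27115
27115 = 5 · 5423
5423 = 11 · 493
493 = 17 · 29
108460 = 2^2 · 5 · 11 · 17 · 29, which has 5 distinct prime factors.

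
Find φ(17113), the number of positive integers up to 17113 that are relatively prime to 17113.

16848

Factor: 17113 = 109 · 157.
φ(17113) = (109−1) · (157−1) = 108 · 156 = 16848.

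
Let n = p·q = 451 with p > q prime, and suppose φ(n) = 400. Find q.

11

φ(n) = (p−1)(q−1) = n − (p+q) + 1, so p + q = 451 − 400 + 1 = 52.
p and q are the roots of t² − 52t + 451 = 0.
Discriminant: 52² − 4·451 = 2704 − 1804 = 900; √900 = 30.
q = (52 − 30)/2 = 11, p = (52 + 30)/2 = 41.
Check: 11 · 41 = 451.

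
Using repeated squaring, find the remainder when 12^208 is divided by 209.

12^1 ≡ 12 (mod 209)
12^2 ≡ 12^2 = 144 ≡ 144 (mod 209)
12^4 ≡ 144^2 = 20736 ≡ 45 (mod 209)
12^8 ≡ 45^2 = 2025 ≡ 144 (mod 209)
12^16 ≡ 144^2 = 20736 ≡ 45 (mod 209)
12^32 ≡ 45^2 = 2025 ≡ 144 (mod 209)
12^64 ≡ 144^2 = 20736 ≡ 45 (mod 209)
12^128 ≡ 45^2 = 2025 ≡ 144 (mod 209)
208 = 128 + 64 + 16 in binary powers of 2.
So 12^208 ≡ 144 · 45 · 45 ≡ 45 (mod 209).
Since 45 ≠ 1, base 12 is a Fermat witness: 209 is composite.

45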